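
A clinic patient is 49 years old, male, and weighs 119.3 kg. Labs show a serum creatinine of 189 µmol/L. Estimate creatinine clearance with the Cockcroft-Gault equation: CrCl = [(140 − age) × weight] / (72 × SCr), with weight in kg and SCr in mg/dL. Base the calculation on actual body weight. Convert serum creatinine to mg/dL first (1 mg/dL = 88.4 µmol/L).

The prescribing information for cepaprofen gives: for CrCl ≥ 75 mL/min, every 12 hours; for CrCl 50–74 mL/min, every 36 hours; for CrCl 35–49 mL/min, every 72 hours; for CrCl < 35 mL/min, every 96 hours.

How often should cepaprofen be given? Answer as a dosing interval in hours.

SCr = 189 / 88.4 = 2.138 mg/dL
CrCl = (140 − 49) × 119.3 / (72 × 2.138) = 10856.3 / 153.94 ≈ 70.5 mL/min
CrCl ≈ 71 mL/min → bracket 50–74 mL/min → every 36 hours.

every 36 hours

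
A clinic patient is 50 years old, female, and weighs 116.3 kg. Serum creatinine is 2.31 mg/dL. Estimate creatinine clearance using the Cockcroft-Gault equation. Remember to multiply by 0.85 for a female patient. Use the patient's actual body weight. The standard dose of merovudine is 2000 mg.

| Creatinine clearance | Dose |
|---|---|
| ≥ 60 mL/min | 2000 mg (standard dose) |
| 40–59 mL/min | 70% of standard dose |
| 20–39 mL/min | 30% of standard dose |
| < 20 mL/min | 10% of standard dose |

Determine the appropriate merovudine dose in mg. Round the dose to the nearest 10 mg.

CrCl = (140 − 50) × 116.3 / (72 × 2.31) × 0.85 = 10467.0 / 166.32 × 0.85 ≈ 53.5 mL/min
CrCl ≈ 53 mL/min → bracket 40–59 mL/min.
70% of 2000 mg = 1400 mg

1400 mg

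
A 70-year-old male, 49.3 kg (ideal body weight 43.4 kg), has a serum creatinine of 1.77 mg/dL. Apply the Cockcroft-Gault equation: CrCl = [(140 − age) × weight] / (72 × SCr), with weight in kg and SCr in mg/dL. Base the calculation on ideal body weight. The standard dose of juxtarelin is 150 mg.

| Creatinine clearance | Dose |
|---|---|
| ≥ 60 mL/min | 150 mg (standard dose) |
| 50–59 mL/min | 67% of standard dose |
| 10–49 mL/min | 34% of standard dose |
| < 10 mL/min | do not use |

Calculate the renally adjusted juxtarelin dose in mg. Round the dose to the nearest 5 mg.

50 mg

CrCl = (140 − 70) × 43.4 / (72 × 1.77) = 3038.0 / 127.44 ≈ 23.8 mL/min
CrCl ≈ 24 mL/min → bracket 10–49 mL/min.
34% of 150 mg = 51 mg → 50 mg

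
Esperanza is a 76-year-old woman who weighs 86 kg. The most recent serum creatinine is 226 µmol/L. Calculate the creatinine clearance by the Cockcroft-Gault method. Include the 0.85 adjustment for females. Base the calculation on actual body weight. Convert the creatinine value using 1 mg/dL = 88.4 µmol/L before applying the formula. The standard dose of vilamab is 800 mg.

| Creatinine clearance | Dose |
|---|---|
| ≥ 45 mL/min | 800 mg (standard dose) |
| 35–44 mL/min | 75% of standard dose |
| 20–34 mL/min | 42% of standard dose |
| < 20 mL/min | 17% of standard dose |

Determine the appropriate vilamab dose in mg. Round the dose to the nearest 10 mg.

340 mg

SCr = 226 / 88.4 = 2.557 mg/dL
CrCl = (140 − 76) × 86 / (72 × 2.557) × 0.85 = 5504.0 / 184.10 × 0.85 ≈ 25.4 mL/min
CrCl ≈ 25 mL/min → bracket 20–34 mL/min.
42% of 800 mg = 336 mg → 340 mg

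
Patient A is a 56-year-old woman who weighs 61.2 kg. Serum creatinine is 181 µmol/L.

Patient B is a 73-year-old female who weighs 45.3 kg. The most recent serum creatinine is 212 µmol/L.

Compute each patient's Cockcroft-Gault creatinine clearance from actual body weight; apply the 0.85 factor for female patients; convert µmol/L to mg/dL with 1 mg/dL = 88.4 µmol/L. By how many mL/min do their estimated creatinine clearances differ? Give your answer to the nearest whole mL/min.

Patient A: SCr = 181 / 88.4 = 2.048 mg/dL
Patient A: CrCl = (140 − 56) × 61.2 / (72 × 2.048) × 0.85 = 5140.8 / 147.46 × 0.85 ≈ 29.6 mL/min
Patient B: SCr = 212 / 88.4 = 2.398 mg/dL
Patient B: CrCl = (140 − 73) × 45.3 / (72 × 2.398) × 0.85 = 3035.1 / 172.66 × 0.85 ≈ 14.9 mL/min
|29.6 − 14.9| = 14.7 mL/min

15 mL/min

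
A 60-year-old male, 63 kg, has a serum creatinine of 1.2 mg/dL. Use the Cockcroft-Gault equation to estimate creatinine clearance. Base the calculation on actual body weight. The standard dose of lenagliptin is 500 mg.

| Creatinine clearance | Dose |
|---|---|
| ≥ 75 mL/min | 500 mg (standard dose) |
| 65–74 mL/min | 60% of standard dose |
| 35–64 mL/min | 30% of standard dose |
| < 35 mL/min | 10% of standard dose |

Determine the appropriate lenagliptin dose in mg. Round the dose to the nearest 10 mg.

CrCl = (140 − 60) × 63 / (72 × 1.2) = 5040.0 / 86.40 ≈ 58.3 mL/min
CrCl ≈ 58 mL/min → bracket 35–64 mL/min.
30% of 500 mg = 150 mg

150 mg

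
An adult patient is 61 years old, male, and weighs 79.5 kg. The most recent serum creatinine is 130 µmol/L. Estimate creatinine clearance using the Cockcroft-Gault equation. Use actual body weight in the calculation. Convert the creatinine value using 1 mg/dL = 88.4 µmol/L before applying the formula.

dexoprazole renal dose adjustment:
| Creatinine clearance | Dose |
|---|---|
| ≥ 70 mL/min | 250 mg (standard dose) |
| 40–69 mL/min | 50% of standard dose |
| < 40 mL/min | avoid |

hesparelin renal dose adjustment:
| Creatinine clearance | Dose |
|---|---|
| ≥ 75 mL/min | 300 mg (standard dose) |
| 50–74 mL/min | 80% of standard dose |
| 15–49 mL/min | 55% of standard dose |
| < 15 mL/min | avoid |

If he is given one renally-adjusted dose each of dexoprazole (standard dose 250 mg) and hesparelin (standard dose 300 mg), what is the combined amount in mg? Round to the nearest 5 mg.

365 mg

SCr = 130 / 88.4 = 1.471 mg/dL
CrCl = (140 − 61) × 79.5 / (72 × 1.471) = 6280.5 / 105.91 ≈ 59.3 mL/min
CrCl ≈ 59 mL/min.
dexoprazole: 40–69 mL/min → 50% of 250 mg = 125 mg.
hesparelin: 50–74 mL/min → 80% of 300 mg = 240 mg.
Total = 125 + 240 = 365 mg.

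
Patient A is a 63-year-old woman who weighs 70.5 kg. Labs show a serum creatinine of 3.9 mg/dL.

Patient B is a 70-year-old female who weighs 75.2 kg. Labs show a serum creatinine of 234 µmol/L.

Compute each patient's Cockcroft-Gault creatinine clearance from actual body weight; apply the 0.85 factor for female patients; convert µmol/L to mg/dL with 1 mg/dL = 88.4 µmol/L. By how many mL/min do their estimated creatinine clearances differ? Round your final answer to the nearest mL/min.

Patient A: CrCl = (140 − 63) × 70.5 / (72 × 3.9) × 0.85 = 5428.5 / 280.80 × 0.85 ≈ 16.4 mL/min
Patient B: SCr = 234 / 88.4 = 2.647 mg/dL
Patient B: CrCl = (140 − 70) × 75.2 / (72 × 2.647) × 0.85 = 5264.0 / 190.58 × 0.85 ≈ 23.5 mL/min
|16.4 − 23.5| = 7.1 mL/min

7 mL/min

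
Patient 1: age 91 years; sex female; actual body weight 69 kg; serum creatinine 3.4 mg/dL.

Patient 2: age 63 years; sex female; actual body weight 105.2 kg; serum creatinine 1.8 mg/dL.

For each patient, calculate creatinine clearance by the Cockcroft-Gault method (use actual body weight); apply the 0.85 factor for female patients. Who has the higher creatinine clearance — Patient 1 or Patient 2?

Patient 1: CrCl = (140 − 91) × 69 / (72 × 3.4) × 0.85 = 3381.0 / 244.80 × 0.85 ≈ 11.7 mL/min
Patient 2: CrCl = (140 − 63) × 105.2 / (72 × 1.8) × 0.85 = 8100.4 / 129.60 × 0.85 ≈ 53.1 mL/min
11.7 vs 53.1 mL/min → Patient 2 is higher.

Patient 2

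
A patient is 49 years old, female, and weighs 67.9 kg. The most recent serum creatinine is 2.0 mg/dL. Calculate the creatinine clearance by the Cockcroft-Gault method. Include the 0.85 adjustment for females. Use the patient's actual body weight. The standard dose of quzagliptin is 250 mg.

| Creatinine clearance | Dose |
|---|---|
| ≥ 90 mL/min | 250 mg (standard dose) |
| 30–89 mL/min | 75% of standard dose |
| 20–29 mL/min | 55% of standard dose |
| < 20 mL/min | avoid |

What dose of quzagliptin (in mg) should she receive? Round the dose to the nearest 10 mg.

CrCl = (140 − 49) × 67.9 / (72 × 2) × 0.85 = 6178.9 / 144.00 × 0.85 ≈ 36.5 mL/min
CrCl ≈ 36 mL/min → bracket 30–89 mL/min.
75% of 250 mg = 187.5 mg → 190 mg

190 mg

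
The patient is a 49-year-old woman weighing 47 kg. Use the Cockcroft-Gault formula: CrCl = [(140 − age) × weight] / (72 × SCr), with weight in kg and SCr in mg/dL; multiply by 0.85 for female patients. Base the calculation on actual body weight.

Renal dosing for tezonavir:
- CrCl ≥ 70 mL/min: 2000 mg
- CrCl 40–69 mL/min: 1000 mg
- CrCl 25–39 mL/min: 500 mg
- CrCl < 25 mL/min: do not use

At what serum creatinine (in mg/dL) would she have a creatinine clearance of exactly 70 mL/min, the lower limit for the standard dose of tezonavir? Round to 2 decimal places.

0.72 mg/dL

Standard dose requires CrCl ≥ 70 mL/min.
Set (140 − 49) × 47 × 0.85 / (72 × SCr) = 70
SCr = (140 − 49) × 47 × 0.85 / (72 × 70) = 0.721 mg/dL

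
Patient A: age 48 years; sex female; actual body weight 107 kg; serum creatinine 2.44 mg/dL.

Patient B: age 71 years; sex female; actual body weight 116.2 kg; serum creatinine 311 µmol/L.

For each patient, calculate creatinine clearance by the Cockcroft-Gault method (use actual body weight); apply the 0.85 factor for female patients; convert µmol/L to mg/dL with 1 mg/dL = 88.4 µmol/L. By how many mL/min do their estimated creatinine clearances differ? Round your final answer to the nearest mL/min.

Patient A: CrCl = (140 − 48) × 107 / (72 × 2.44) × 0.85 = 9844.0 / 175.68 × 0.85 ≈ 47.6 mL/min
Patient B: SCr = 311 / 88.4 = 3.518 mg/dL
Patient B: CrCl = (140 − 71) × 116.2 / (72 × 3.518) × 0.85 = 8017.8 / 253.30 × 0.85 ≈ 26.9 mL/min
|47.6 − 26.9| = 20.7 mL/min

21 mL/min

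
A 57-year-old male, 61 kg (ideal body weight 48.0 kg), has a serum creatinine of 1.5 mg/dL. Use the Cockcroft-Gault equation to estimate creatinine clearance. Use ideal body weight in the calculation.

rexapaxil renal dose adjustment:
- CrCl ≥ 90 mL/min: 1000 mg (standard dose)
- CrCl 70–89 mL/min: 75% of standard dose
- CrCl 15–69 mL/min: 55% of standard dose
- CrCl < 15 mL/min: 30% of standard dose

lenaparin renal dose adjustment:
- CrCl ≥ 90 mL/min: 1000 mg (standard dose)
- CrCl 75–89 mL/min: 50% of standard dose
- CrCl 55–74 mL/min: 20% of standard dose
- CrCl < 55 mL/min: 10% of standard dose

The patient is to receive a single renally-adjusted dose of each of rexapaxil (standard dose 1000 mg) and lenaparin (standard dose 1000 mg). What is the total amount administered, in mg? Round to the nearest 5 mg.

CrCl = (140 − 57) × 48 / (72 × 1.5) = 3984.0 / 108.00 ≈ 36.9 mL/min
CrCl ≈ 37 mL/min.
rexapaxil: 15–69 mL/min → 55% of 1000 mg = 550 mg.
lenaparin: < 55 mL/min → 10% of 1000 mg = 100 mg.
Total = 550 + 100 = 650 mg.

650 mg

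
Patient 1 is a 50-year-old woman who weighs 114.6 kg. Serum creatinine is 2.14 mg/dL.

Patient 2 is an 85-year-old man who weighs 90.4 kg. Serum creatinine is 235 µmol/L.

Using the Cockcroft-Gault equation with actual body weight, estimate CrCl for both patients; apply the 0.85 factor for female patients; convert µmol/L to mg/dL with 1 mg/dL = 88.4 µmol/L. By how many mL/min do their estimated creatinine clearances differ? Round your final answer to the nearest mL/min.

31 mL/min

Patient 1: CrCl = (140 − 50) × 114.6 / (72 × 2.14) × 0.85 = 10314.0 / 154.08 × 0.85 ≈ 56.9 mL/min
Patient 2: SCr = 235 / 88.4 = 2.658 mg/dL
Patient 2: CrCl = (140 − 85) × 90.4 / (72 × 2.658) = 4972.0 / 191.38 ≈ 26.0 mL/min
|56.9 − 26.0| = 30.9 mL/min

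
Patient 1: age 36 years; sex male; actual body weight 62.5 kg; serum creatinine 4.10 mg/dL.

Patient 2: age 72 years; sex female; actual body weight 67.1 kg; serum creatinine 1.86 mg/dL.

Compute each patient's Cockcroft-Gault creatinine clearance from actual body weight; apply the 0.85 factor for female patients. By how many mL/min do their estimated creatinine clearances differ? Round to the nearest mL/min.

7 mL/min

Patient 1: CrCl = (140 − 36) × 62.5 / (72 × 4.1) = 6500.0 / 295.20 ≈ 22.0 mL/min
Patient 2: CrCl = (140 − 72) × 67.1 / (72 × 1.86) × 0.85 = 4562.8 / 133.92 × 0.85 ≈ 29.0 mL/min
|22.0 − 29.0| = 7.0 mL/min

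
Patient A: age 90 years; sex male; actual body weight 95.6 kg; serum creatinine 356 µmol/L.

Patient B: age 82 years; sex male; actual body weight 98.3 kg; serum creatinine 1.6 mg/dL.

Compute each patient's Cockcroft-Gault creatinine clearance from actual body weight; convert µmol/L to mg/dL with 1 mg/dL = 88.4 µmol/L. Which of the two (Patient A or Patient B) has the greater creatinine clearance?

Patient B

Patient A: SCr = 356 / 88.4 = 4.027 mg/dL
Patient A: CrCl = (140 − 90) × 95.6 / (72 × 4.027) = 4780.0 / 289.94 ≈ 16.5 mL/min
Patient B: CrCl = (140 − 82) × 98.3 / (72 × 1.6) = 5701.4 / 115.20 ≈ 49.5 mL/min
16.5 vs 49.5 mL/min → Patient B is higher.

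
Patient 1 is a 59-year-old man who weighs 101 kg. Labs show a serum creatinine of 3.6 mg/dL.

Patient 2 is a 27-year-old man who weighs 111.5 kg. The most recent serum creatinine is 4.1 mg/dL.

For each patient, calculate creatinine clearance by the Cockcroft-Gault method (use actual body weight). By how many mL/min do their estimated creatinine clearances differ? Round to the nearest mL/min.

Patient 1: CrCl = (140 − 59) × 101 / (72 × 3.6) = 8181.0 / 259.20 ≈ 31.6 mL/min
Patient 2: CrCl = (140 − 27) × 111.5 / (72 × 4.1) = 12599.5 / 295.20 ≈ 42.7 mL/min
|31.6 − 42.7| = 11.1 mL/min

11 mL/min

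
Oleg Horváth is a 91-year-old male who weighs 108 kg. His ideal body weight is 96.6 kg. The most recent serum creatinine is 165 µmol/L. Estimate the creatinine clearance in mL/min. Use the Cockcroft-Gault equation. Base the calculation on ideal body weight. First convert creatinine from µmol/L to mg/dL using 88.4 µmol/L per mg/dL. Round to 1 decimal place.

35.2 mL/min

SCr = 165 / 88.4 = 1.867 mg/dL
CrCl = (140 − 91) × 96.6 / (72 × 1.867) = 4733.4 / 134.42 ≈ 35.2 mL/min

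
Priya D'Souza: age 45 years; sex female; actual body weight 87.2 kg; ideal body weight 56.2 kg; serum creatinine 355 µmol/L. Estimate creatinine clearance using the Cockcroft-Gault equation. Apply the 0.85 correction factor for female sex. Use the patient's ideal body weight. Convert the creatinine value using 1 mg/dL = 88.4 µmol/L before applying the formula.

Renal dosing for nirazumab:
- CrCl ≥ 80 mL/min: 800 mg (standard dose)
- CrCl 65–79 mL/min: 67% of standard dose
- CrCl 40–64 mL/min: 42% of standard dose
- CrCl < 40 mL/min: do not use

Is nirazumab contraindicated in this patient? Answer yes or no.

SCr = 355 / 88.4 = 4.016 mg/dL
CrCl = (140 − 45) × 56.2 / (72 × 4.016) × 0.85 = 5339.0 / 289.15 × 0.85 ≈ 15.7 mL/min
CrCl ≈ 16 mL/min, which is < 40 mL/min.

yes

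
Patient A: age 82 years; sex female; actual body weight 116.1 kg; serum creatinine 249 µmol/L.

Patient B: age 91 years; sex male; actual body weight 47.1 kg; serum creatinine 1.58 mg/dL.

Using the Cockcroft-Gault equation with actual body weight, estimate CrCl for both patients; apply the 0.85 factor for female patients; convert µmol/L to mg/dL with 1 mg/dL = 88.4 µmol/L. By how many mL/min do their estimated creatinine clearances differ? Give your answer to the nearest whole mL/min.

Patient A: SCr = 249 / 88.4 = 2.817 mg/dL
Patient A: CrCl = (140 − 82) × 116.1 / (72 × 2.817) × 0.85 = 6733.8 / 202.82 × 0.85 ≈ 28.2 mL/min
Patient B: CrCl = (140 − 91) × 47.1 / (72 × 1.58) = 2307.9 / 113.76 ≈ 20.3 mL/min
|28.2 − 20.3| = 7.9 mL/min

8 mL/min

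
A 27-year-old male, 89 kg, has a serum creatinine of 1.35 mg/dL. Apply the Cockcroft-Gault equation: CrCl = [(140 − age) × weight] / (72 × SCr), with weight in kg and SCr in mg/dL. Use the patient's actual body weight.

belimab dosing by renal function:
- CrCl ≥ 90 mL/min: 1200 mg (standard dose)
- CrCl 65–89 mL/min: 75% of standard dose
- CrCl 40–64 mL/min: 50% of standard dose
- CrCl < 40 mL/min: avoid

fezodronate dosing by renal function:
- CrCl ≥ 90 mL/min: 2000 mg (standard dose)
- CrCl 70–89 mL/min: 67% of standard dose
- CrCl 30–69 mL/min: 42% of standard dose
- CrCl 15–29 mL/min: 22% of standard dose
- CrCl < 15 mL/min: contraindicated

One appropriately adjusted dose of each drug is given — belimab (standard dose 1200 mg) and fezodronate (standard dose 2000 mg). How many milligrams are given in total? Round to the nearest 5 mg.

CrCl = (140 − 27) × 89 / (72 × 1.35) = 10057.0 / 97.20 ≈ 103.5 mL/min
CrCl ≈ 103 mL/min.
belimab: ≥ 90 mL/min → 100% of 1200 mg = 1200 mg.
fezodronate: ≥ 90 mL/min → 100% of 2000 mg = 2000 mg.
Total = 1200 + 2000 = 3200 mg.

3200 mg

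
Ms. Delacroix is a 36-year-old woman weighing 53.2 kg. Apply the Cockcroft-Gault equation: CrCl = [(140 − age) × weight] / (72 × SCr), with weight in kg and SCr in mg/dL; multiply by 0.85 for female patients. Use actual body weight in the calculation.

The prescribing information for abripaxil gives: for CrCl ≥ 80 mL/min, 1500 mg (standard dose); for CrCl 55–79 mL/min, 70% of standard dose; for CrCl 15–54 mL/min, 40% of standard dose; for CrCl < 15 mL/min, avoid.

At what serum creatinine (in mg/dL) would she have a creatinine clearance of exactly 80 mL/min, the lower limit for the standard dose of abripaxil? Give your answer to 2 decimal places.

0.82 mg/dL

Standard dose requires CrCl ≥ 80 mL/min.
Set (140 − 36) × 53.2 × 0.85 / (72 × SCr) = 80
SCr = (140 − 36) × 53.2 × 0.85 / (72 × 80) = 0.816 mg/dL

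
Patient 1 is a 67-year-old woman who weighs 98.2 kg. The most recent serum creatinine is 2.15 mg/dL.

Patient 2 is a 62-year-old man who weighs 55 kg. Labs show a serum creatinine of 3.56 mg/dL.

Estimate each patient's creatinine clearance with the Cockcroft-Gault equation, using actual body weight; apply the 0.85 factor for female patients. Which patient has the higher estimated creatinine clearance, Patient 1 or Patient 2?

Patient 1

Patient 1: CrCl = (140 − 67) × 98.2 / (72 × 2.15) × 0.85 = 7168.6 / 154.80 × 0.85 ≈ 39.4 mL/min
Patient 2: CrCl = (140 − 62) × 55 / (72 × 3.56) = 4290.0 / 256.32 ≈ 16.7 mL/min
39.4 vs 16.7 mL/min → Patient 1 is higher.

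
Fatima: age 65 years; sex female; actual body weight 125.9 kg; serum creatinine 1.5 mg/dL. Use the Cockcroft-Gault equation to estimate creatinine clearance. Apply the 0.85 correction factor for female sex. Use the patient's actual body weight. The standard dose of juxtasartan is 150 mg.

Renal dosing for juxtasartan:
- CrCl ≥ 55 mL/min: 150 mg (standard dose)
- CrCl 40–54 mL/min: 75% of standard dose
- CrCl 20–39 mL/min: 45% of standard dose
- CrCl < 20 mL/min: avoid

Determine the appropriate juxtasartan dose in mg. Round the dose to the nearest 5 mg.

CrCl = (140 − 65) × 125.9 / (72 × 1.5) × 0.85 = 9442.5 / 108.00 × 0.85 ≈ 74.3 mL/min
CrCl ≈ 74 mL/min → bracket ≥ 55 mL/min.
100% of 150 mg = 150 mg

150 mg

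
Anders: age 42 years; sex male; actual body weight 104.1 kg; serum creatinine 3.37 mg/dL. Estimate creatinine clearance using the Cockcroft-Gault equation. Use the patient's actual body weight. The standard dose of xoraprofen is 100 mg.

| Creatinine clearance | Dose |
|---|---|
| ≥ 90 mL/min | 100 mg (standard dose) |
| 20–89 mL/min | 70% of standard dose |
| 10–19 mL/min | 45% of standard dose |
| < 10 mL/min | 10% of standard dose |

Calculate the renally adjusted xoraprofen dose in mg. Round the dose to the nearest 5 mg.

70 mg

CrCl = (140 − 42) × 104.1 / (72 × 3.37) = 10201.8 / 242.64 ≈ 42.0 mL/min
CrCl ≈ 42 mL/min → bracket 20–89 mL/min.
70% of 100 mg = 70 mg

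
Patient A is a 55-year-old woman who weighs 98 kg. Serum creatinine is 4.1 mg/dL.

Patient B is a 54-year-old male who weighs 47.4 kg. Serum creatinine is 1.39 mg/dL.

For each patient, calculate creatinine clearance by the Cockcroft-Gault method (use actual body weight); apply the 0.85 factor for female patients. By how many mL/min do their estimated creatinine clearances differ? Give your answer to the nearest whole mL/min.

Patient A: CrCl = (140 − 55) × 98 / (72 × 4.1) × 0.85 = 8330.0 / 295.20 × 0.85 ≈ 24.0 mL/min
Patient B: CrCl = (140 − 54) × 47.4 / (72 × 1.39) = 4076.4 / 100.08 ≈ 40.7 mL/min
|24.0 − 40.7| = 16.7 mL/min

17 mL/min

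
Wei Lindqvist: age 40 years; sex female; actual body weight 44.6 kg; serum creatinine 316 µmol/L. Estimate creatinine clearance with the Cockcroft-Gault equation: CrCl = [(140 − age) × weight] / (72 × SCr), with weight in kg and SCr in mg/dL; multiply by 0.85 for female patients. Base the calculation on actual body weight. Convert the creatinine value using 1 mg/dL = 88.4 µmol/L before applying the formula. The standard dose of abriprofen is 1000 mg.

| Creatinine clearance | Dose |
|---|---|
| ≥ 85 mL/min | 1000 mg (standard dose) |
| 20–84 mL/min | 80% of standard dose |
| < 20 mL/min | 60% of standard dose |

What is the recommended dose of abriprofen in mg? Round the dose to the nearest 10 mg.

SCr = 316 / 88.4 = 3.575 mg/dL
CrCl = (140 − 40) × 44.6 / (72 × 3.575) × 0.85 = 4460.0 / 257.40 × 0.85 ≈ 14.7 mL/min
CrCl ≈ 15 mL/min → bracket < 20 mL/min.
60% of 1000 mg = 600 mg

600 mg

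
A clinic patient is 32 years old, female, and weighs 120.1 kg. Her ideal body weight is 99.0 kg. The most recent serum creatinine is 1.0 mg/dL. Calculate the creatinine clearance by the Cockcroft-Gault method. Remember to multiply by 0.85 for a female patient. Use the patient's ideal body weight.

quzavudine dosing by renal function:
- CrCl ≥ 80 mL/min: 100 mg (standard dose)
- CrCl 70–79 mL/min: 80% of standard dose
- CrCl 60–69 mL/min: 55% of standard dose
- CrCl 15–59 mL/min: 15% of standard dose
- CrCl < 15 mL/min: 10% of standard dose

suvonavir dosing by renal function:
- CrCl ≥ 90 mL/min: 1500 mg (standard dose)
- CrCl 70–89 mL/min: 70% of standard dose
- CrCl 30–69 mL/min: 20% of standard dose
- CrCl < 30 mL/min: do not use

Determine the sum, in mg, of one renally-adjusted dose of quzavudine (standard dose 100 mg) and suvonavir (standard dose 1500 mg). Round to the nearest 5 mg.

1600 mg

CrCl = (140 − 32) × 99 / (72 × 1) × 0.85 = 10692.0 / 72.00 × 0.85 ≈ 126.2 mL/min
CrCl ≈ 126 mL/min.
quzavudine: ≥ 80 mL/min → 100% of 100 mg = 100 mg.
suvonavir: ≥ 90 mL/min → 100% of 1500 mg = 1500 mg.
Total = 100 + 1500 = 1600 mg.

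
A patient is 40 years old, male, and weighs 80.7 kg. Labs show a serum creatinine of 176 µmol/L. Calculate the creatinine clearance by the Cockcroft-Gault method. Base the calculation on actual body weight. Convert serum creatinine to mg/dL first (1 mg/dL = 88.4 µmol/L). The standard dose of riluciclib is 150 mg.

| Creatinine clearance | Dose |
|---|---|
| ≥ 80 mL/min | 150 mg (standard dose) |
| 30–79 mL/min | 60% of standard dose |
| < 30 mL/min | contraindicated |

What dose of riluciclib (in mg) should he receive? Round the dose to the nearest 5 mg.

90 mg

SCr = 176 / 88.4 = 1.991 mg/dL
CrCl = (140 − 40) × 80.7 / (72 × 1.991) = 8070.0 / 143.35 ≈ 56.3 mL/min
CrCl ≈ 56 mL/min → bracket 30–79 mL/min.
60% of 150 mg = 90 mg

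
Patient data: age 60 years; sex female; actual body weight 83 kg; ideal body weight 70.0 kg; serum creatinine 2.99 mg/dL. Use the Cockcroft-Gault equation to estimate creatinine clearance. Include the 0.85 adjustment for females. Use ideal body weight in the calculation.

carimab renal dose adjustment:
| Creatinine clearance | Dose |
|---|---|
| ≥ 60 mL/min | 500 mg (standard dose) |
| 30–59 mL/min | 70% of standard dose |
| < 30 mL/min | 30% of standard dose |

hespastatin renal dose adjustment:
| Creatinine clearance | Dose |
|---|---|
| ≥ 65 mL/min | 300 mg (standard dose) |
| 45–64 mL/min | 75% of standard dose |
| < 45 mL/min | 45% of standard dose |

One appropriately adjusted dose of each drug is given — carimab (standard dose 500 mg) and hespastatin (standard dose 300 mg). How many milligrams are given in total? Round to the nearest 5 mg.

285 mg

CrCl = (140 − 60) × 70 / (72 × 2.99) × 0.85 = 5600.0 / 215.28 × 0.85 ≈ 22.1 mL/min
CrCl ≈ 22 mL/min.
carimab: < 30 mL/min → 30% of 500 mg = 150 mg.
hespastatin: < 45 mL/min → 45% of 300 mg = 135 mg.
Total = 150 + 135 = 285 mg.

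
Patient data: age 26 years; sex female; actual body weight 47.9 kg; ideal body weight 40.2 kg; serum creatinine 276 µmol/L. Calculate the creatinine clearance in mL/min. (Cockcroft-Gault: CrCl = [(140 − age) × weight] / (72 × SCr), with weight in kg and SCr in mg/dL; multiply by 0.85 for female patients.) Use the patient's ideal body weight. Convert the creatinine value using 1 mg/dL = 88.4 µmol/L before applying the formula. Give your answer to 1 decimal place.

17.3 mL/min

SCr = 276 / 88.4 = 3.122 mg/dL
CrCl = (140 − 26) × 40.2 / (72 × 3.122) × 0.85 = 4582.8 / 224.78 × 0.85 ≈ 17.3 mL/min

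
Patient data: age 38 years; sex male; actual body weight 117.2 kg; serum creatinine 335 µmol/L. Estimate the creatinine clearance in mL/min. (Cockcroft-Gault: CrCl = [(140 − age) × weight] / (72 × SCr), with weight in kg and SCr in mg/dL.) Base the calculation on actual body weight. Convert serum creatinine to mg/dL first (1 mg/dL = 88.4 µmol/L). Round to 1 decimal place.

43.8 mL/min

SCr = 335 / 88.4 = 3.79 mg/dL
CrCl = (140 − 38) × 117.2 / (72 × 3.79) = 11954.4 / 272.88 ≈ 43.8 mL/min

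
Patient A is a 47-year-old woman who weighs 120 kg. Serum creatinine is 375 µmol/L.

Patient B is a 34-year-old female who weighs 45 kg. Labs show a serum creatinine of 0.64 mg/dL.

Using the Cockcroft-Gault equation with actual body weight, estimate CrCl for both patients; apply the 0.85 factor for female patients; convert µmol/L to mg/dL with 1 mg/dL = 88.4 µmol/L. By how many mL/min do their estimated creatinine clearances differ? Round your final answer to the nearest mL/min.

57 mL/min

Patient A: SCr = 375 / 88.4 = 4.242 mg/dL
Patient A: CrCl = (140 − 47) × 120 / (72 × 4.242) × 0.85 = 11160.0 / 305.42 × 0.85 ≈ 31.1 mL/min
Patient B: CrCl = (140 − 34) × 45 / (72 × 0.64) × 0.85 = 4770.0 / 46.08 × 0.85 ≈ 88.0 mL/min
|31.1 − 88.0| = 56.9 mL/min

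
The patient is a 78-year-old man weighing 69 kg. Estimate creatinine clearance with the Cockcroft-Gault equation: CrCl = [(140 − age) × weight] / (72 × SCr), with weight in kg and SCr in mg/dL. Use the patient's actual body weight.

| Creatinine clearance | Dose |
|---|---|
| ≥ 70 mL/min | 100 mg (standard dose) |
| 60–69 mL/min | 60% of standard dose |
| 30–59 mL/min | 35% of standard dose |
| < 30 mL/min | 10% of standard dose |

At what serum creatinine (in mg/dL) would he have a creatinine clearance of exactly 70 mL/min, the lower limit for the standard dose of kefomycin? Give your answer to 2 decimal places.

Standard dose requires CrCl ≥ 70 mL/min.
Set (140 − 78) × 69 / (72 × SCr) = 70
SCr = (140 − 78) × 69 / (72 × 70) = 0.849 mg/dL

0.85 mg/dL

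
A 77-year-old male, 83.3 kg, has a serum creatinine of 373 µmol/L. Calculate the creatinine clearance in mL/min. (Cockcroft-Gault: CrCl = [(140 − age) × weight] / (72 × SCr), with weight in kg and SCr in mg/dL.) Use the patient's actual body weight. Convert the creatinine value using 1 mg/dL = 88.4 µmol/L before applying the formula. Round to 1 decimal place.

SCr = 373 / 88.4 = 4.219 mg/dL
CrCl = (140 − 77) × 83.3 / (72 × 4.219) = 5247.9 / 303.77 ≈ 17.3 mL/min

17.3 mL/min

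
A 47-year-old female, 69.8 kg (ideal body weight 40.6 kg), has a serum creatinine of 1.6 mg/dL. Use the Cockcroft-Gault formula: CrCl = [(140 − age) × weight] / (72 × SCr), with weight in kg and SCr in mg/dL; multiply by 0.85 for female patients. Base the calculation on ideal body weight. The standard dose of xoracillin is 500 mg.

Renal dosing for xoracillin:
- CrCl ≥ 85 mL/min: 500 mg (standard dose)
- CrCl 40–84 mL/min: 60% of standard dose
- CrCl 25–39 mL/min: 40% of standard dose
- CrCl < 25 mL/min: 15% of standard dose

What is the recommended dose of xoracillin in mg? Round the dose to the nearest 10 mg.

200 mg

CrCl = (140 − 47) × 40.6 / (72 × 1.6) × 0.85 = 3775.8 / 115.20 × 0.85 ≈ 27.9 mL/min
CrCl ≈ 28 mL/min → bracket 25–39 mL/min.
40% of 500 mg = 200 mg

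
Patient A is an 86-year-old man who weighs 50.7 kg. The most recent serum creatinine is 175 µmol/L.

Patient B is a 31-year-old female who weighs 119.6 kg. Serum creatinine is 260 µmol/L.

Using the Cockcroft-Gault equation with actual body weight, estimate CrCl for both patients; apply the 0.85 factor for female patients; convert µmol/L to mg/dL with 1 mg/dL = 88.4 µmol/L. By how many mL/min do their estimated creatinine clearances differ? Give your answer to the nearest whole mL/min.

Patient A: SCr = 175 / 88.4 = 1.98 mg/dL
Patient A: CrCl = (140 − 86) × 50.7 / (72 × 1.98) = 2737.8 / 142.56 ≈ 19.2 mL/min
Patient B: SCr = 260 / 88.4 = 2.941 mg/dL
Patient B: CrCl = (140 − 31) × 119.6 / (72 × 2.941) × 0.85 = 13036.4 / 211.75 × 0.85 ≈ 52.3 mL/min
|19.2 − 52.3| = 33.1 mL/min

33 mL/min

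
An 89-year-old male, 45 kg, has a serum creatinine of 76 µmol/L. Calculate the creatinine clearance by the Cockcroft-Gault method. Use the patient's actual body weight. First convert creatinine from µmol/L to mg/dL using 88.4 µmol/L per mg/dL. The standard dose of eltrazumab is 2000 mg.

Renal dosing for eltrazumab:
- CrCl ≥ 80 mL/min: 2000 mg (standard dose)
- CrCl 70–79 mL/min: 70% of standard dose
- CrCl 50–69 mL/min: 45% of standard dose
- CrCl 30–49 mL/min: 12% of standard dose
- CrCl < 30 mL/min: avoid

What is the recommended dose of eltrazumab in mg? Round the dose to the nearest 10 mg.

SCr = 76 / 88.4 = 0.86 mg/dL
CrCl = (140 − 89) × 45 / (72 × 0.86) = 2295.0 / 61.92 ≈ 37.1 mL/min
CrCl ≈ 37 mL/min → bracket 30–49 mL/min.
12% of 2000 mg = 240 mg

240 mg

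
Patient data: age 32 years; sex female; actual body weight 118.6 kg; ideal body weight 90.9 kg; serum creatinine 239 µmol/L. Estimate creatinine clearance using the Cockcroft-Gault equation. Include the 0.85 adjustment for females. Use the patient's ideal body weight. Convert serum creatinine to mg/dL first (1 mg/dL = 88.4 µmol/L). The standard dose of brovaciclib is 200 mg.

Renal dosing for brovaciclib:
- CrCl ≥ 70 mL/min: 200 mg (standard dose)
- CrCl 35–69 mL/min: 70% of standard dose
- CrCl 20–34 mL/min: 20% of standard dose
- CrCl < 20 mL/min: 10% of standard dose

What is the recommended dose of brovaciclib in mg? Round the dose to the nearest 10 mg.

140 mg

SCr = 239 / 88.4 = 2.704 mg/dL
CrCl = (140 − 32) × 90.9 / (72 × 2.704) × 0.85 = 9817.2 / 194.69 × 0.85 ≈ 42.9 mL/min
CrCl ≈ 43 mL/min → bracket 35–69 mL/min.
70% of 200 mg = 140 mg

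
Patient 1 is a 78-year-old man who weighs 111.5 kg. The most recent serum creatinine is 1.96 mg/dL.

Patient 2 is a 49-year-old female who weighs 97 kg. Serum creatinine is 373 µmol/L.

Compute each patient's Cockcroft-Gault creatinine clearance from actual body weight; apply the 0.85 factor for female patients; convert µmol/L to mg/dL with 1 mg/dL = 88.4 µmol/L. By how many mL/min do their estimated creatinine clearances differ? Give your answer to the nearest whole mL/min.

24 mL/min

Patient 1: CrCl = (140 − 78) × 111.5 / (72 × 1.96) = 6913.0 / 141.12 ≈ 49.0 mL/min
Patient 2: SCr = 373 / 88.4 = 4.219 mg/dL
Patient 2: CrCl = (140 − 49) × 97 / (72 × 4.219) × 0.85 = 8827.0 / 303.77 × 0.85 ≈ 24.7 mL/min
|49.0 − 24.7| = 24.3 mL/min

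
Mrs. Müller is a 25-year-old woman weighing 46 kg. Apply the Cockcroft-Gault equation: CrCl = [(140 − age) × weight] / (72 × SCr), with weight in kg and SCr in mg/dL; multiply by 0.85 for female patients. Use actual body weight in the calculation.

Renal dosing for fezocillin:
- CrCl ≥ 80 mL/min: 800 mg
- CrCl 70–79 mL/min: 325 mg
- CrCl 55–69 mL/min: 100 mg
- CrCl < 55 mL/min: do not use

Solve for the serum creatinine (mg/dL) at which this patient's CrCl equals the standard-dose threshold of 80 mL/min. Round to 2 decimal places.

0.78 mg/dL

Standard dose requires CrCl ≥ 80 mL/min.
Set (140 − 25) × 46 × 0.85 / (72 × SCr) = 80
SCr = (140 − 25) × 46 × 0.85 / (72 × 80) = 0.781 mg/dL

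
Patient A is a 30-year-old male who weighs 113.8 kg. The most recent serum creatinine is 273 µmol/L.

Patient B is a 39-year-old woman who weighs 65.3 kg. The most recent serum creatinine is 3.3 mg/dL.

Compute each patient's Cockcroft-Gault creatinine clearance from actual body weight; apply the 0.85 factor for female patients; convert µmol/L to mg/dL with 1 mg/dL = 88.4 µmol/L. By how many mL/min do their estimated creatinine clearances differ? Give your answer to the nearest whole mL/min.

Patient A: SCr = 273 / 88.4 = 3.088 mg/dL
Patient A: CrCl = (140 − 30) × 113.8 / (72 × 3.088) = 12518.0 / 222.34 ≈ 56.3 mL/min
Patient B: CrCl = (140 − 39) × 65.3 / (72 × 3.3) × 0.85 = 6595.3 / 237.60 × 0.85 ≈ 23.6 mL/min
|56.3 − 23.6| = 32.7 mL/min

33 mL/min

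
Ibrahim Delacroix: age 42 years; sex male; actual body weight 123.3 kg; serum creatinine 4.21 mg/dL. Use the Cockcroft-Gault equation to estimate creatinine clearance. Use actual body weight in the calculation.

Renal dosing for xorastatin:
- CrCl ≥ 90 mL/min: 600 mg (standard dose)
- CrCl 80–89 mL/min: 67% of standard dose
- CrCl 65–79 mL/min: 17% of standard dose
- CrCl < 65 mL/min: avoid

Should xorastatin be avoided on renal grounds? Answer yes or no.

yes

CrCl = (140 − 42) × 123.3 / (72 × 4.21) = 12083.4 / 303.12 ≈ 39.9 mL/min
CrCl ≈ 40 mL/min, which is < 65 mL/min.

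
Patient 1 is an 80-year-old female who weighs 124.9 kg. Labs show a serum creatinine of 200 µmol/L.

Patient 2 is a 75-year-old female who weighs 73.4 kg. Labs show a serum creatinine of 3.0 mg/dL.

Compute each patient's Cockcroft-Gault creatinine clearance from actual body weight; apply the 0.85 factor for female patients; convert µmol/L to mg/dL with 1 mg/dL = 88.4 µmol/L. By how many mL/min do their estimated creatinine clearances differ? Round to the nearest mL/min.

Patient 1: SCr = 200 / 88.4 = 2.262 mg/dL
Patient 1: CrCl = (140 − 80) × 124.9 / (72 × 2.262) × 0.85 = 7494.0 / 162.86 × 0.85 ≈ 39.1 mL/min
Patient 2: CrCl = (140 − 75) × 73.4 / (72 × 3) × 0.85 = 4771.0 / 216.00 × 0.85 ≈ 18.8 mL/min
|39.1 − 18.8| = 20.3 mL/min

20 mL/min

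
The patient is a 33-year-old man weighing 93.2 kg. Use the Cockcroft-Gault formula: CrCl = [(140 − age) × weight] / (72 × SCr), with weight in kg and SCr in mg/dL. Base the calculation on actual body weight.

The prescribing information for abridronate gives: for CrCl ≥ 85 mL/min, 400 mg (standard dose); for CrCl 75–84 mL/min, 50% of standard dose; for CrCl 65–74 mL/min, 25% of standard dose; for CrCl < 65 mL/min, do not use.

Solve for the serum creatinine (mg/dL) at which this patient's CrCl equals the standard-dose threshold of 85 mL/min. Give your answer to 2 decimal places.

1.63 mg/dL

Standard dose requires CrCl ≥ 85 mL/min.
Set (140 − 33) × 93.2 / (72 × SCr) = 85
SCr = (140 − 33) × 93.2 / (72 × 85) = 1.629 mg/dL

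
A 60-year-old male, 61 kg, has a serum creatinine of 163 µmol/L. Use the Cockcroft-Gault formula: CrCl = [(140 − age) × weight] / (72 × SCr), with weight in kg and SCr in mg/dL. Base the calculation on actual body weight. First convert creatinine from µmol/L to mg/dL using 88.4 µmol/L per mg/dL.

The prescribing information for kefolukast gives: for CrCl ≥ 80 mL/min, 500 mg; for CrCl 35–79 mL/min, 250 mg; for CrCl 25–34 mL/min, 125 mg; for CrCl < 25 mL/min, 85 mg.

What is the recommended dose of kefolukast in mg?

SCr = 163 / 88.4 = 1.844 mg/dL
CrCl = (140 − 60) × 61 / (72 × 1.844) = 4880.0 / 132.77 ≈ 36.8 mL/min
CrCl ≈ 37 mL/min → bracket 35–79 mL/min.
Dose for this bracket: 250 mg.

250 mg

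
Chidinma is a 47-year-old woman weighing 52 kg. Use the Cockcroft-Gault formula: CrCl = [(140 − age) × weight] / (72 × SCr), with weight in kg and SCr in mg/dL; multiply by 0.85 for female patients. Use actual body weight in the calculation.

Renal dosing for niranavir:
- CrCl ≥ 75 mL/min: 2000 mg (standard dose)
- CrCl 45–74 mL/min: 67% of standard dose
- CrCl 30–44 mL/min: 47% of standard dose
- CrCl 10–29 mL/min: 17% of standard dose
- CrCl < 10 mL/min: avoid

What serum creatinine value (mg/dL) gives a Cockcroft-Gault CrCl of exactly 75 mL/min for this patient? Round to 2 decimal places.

0.76 mg/dL

Standard dose requires CrCl ≥ 75 mL/min.
Set (140 − 47) × 52 × 0.85 / (72 × SCr) = 75
SCr = (140 − 47) × 52 × 0.85 / (72 × 75) = 0.761 mg/dL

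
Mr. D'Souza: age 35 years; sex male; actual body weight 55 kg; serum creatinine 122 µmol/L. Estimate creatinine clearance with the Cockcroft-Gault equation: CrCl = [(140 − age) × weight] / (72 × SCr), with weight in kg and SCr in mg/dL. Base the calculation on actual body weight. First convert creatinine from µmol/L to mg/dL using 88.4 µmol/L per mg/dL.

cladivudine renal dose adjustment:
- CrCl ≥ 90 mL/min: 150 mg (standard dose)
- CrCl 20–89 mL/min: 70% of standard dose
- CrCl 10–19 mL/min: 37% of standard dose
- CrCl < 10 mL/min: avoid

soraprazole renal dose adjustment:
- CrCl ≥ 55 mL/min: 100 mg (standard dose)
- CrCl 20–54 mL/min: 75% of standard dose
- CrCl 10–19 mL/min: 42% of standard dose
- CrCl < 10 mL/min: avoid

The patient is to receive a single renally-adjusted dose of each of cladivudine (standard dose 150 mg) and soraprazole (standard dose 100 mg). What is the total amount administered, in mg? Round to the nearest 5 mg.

SCr = 122 / 88.4 = 1.38 mg/dL
CrCl = (140 − 35) × 55 / (72 × 1.38) = 5775.0 / 99.36 ≈ 58.1 mL/min
CrCl ≈ 58 mL/min.
cladivudine: 20–89 mL/min → 70% of 150 mg = 105 mg.
soraprazole: ≥ 55 mL/min → 100% of 100 mg = 100 mg.
Total = 105 + 100 = 205 mg.

205 mg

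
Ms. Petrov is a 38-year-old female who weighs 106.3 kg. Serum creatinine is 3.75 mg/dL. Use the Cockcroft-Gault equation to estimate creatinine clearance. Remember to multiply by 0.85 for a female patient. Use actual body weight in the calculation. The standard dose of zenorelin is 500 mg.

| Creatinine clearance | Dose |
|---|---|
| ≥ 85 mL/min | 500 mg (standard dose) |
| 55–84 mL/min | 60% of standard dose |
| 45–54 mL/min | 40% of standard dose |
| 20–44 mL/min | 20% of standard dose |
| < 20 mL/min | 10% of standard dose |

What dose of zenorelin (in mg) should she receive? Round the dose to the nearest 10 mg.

CrCl = (140 − 38) × 106.3 / (72 × 3.75) × 0.85 = 10842.6 / 270.00 × 0.85 ≈ 34.1 mL/min
CrCl ≈ 34 mL/min → bracket 20–44 mL/min.
20% of 500 mg = 100 mg

100 mg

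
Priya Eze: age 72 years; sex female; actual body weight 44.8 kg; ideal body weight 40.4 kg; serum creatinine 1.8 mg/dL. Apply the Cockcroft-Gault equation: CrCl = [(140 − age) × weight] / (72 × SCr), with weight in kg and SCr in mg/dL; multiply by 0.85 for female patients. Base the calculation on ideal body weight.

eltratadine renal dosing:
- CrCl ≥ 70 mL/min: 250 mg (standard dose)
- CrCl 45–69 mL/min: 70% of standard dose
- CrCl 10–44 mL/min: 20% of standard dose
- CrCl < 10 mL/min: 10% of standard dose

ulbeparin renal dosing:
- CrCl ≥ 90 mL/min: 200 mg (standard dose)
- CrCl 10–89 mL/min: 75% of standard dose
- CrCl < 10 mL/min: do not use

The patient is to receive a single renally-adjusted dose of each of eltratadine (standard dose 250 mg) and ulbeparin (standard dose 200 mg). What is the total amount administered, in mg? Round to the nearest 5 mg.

200 mg

CrCl = (140 − 72) × 40.4 / (72 × 1.8) × 0.85 = 2747.2 / 129.60 × 0.85 ≈ 18.0 mL/min
CrCl ≈ 18 mL/min.
eltratadine: 10–44 mL/min → 20% of 250 mg = 50 mg.
ulbeparin: 10–89 mL/min → 75% of 200 mg = 150 mg.
Total = 50 + 150 = 200 mg.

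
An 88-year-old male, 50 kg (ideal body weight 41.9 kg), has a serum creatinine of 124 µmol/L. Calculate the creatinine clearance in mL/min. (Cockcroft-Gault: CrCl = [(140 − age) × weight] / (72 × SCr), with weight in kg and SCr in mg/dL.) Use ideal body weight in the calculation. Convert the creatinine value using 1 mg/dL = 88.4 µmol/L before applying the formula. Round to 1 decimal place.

SCr = 124 / 88.4 = 1.403 mg/dL
CrCl = (140 − 88) × 41.9 / (72 × 1.403) = 2178.8 / 101.02 ≈ 21.6 mL/min

21.6 mL/min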